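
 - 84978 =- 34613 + -50365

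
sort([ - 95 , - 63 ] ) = [ - 95 ,  -  63 ] 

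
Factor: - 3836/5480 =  - 7/10 =- 2^( - 1)*5^( - 1)*7^1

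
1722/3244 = 861/1622 = 0.53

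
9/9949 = 9/9949 = 0.00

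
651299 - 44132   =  607167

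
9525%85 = 5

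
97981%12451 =10824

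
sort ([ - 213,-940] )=[ - 940 , - 213]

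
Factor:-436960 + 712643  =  275683  =  31^1*8893^1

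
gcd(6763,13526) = 6763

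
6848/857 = 7+849/857= 7.99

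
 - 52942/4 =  - 13236+1/2 = -13235.50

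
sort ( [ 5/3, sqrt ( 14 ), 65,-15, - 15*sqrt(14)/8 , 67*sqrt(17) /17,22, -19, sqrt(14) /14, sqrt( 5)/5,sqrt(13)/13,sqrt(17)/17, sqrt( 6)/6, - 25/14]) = [ - 19, - 15, - 15*sqrt(14 ) /8, - 25/14,sqrt(17 )/17, sqrt ( 14 )/14, sqrt(13 ) /13,sqrt(6) /6, sqrt( 5 ) /5,5/3, sqrt( 14),67*sqrt(17)/17,22, 65]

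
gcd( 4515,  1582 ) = 7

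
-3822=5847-9669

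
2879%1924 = 955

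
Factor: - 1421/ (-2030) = 7/10=2^ ( - 1)*5^( - 1 )*7^1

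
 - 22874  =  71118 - 93992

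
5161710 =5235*986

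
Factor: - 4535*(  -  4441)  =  5^1*907^1*4441^1 = 20139935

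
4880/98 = 2440/49  =  49.80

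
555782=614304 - 58522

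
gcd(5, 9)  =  1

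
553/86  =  553/86 = 6.43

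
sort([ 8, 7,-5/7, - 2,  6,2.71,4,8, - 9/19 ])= [ - 2, - 5/7, - 9/19, 2.71, 4, 6,7 , 8,8 ]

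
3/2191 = 3/2191 = 0.00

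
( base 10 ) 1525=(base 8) 2765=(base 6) 11021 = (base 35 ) 18k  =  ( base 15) 6ba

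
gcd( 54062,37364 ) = 2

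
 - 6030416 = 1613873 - 7644289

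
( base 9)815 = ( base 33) K2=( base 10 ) 662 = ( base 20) 1d2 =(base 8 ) 1226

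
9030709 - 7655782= 1374927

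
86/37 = 2+12/37 =2.32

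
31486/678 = 15743/339 = 46.44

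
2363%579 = 47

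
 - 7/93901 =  - 1 + 93894/93901=- 0.00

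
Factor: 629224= 2^3 *78653^1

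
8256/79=8256/79 = 104.51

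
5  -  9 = - 4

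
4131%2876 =1255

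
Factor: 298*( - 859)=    - 255982= - 2^1*149^1*859^1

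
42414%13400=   2214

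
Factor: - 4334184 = - 2^3* 3^2*17^1*3541^1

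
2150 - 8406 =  - 6256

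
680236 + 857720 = 1537956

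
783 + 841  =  1624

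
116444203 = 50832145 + 65612058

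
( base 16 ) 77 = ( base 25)4J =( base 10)119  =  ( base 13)92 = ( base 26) 4F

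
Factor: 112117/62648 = 2^(  -  3)*41^( - 1)*587^1  =  587/328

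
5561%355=236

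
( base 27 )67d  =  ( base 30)52G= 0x11e0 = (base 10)4576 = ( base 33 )46m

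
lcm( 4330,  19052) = 95260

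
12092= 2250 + 9842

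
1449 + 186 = 1635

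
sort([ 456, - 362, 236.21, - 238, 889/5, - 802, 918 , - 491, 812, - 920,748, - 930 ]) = [ - 930, - 920, - 802, - 491, - 362,- 238, 889/5, 236.21, 456,748,812, 918]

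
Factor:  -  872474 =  - 2^1*17^1*67^1*383^1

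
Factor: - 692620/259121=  -2^2*5^1*34631^1*259121^( - 1 ) 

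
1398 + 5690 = 7088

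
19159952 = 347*55216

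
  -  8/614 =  - 4/307 =- 0.01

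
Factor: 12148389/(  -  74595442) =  - 2^( - 1)*3^2*11^1*277^1*443^1*37297721^( - 1 ) 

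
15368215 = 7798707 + 7569508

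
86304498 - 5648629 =80655869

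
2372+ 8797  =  11169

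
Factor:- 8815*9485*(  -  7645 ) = 5^3*7^1*11^1 *41^1 * 43^1* 139^1*271^1= 639200552375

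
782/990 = 391/495 =0.79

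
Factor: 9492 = 2^2*3^1*7^1*113^1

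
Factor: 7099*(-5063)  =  -35942237 = - 31^1 * 61^1*83^1*229^1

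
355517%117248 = 3773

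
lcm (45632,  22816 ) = 45632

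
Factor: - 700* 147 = -102900 = -  2^2*3^1*5^2*7^3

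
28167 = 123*229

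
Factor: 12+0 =12 =2^2*3^1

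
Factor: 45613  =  45613^1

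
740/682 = 370/341 = 1.09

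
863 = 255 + 608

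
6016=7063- 1047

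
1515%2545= 1515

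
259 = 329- 70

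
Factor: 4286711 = 11^1*13^1*31^1*967^1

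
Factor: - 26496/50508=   -  2^5  *  61^( - 1) = - 32/61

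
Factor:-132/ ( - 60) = 11/5  =  5^( - 1 )*11^1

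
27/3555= 3/395 = 0.01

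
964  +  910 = 1874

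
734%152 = 126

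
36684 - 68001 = -31317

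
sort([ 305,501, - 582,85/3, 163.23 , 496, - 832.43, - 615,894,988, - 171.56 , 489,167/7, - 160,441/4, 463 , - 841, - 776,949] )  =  [-841, - 832.43, -776,- 615, - 582, - 171.56, - 160,167/7,  85/3,441/4, 163.23,305 , 463,489,496, 501,894,949,988]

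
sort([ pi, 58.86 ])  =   [ pi, 58.86 ] 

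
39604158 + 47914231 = 87518389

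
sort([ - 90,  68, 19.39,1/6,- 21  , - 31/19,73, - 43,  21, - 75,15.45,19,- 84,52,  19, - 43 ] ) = [ - 90, - 84, - 75, - 43,  -  43,- 21,  -  31/19, 1/6, 15.45 , 19, 19,19.39,21,52, 68,73 ]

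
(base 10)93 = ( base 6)233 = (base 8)135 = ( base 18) 53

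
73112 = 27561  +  45551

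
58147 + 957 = 59104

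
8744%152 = 80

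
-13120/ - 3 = 13120/3 = 4373.33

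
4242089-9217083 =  - 4974994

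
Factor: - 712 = - 2^3*89^1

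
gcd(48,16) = 16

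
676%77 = 60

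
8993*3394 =30522242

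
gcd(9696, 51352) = 8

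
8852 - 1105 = 7747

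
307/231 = 307/231 = 1.33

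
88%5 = 3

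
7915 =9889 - 1974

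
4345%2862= 1483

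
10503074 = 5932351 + 4570723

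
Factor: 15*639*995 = 3^3*5^2*71^1*199^1= 9537075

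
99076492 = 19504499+79571993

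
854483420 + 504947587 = 1359431007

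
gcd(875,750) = 125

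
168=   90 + 78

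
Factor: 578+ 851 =1429 = 1429^1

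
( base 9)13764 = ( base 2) 10010010011101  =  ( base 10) 9373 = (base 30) acd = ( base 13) 4360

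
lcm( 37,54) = 1998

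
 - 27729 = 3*( - 9243 ) 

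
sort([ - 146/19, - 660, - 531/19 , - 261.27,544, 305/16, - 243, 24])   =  [ - 660, - 261.27,-243,-531/19, - 146/19, 305/16,24,544 ]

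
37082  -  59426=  - 22344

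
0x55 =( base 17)50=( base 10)85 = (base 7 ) 151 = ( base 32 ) 2l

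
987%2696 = 987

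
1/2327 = 1/2327 =0.00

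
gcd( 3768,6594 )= 942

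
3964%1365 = 1234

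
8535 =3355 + 5180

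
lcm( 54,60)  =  540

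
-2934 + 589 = -2345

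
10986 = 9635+1351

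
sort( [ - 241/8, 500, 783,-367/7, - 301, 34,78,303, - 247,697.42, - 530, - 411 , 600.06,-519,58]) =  [ - 530, - 519, - 411, - 301, - 247,-367/7, - 241/8,34, 58,78,303, 500,600.06, 697.42,783]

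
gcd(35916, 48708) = 492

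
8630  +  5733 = 14363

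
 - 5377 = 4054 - 9431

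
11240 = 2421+8819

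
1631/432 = 3+335/432  =  3.78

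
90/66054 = 15/11009 = 0.00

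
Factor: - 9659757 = - 3^1*17^1*189407^1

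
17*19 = 323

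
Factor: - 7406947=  - 7406947^1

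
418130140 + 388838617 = 806968757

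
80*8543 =683440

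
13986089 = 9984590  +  4001499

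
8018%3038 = 1942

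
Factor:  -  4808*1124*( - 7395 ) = 2^5*3^1*5^1*17^1*29^1*281^1*601^1=39963999840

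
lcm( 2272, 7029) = 224928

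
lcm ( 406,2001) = 28014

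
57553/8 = 57553/8 =7194.12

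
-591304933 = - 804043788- - 212738855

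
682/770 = 31/35= 0.89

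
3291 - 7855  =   - 4564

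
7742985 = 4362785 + 3380200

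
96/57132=8/4761 = 0.00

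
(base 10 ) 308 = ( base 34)92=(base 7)620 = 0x134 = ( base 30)A8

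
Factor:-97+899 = 802 =2^1*401^1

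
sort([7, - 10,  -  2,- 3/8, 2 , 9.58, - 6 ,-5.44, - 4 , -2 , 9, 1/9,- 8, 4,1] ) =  [ -10,- 8, - 6 ,- 5.44, - 4, - 2,  -  2, - 3/8, 1/9,1,2,4,  7, 9,9.58 ]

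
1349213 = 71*19003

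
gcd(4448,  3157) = 1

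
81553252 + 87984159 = 169537411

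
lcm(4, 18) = 36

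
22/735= 22/735 = 0.03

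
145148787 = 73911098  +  71237689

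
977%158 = 29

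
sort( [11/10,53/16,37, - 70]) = [ - 70,11/10, 53/16, 37]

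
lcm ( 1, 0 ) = 0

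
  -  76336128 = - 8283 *9216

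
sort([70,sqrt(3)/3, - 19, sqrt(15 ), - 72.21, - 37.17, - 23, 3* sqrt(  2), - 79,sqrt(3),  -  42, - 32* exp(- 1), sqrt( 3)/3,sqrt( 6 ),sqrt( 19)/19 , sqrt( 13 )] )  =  [-79,  -  72.21, - 42, - 37.17, - 23, - 19, - 32*exp( - 1 ),sqrt(19) /19 , sqrt( 3)/3,sqrt(3) /3, sqrt( 3),sqrt ( 6), sqrt( 13), sqrt( 15), 3 * sqrt( 2 ), 70] 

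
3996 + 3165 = 7161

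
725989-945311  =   - 219322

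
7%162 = 7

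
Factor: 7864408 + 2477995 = 10342403 = 19^1 * 43^1* 12659^1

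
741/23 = 741/23=32.22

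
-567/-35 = 16 + 1/5 = 16.20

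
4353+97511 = 101864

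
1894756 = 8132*233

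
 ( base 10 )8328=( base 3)102102110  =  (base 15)2703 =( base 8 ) 20210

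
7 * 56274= 393918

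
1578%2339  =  1578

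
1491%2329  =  1491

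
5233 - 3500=1733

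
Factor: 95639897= 95639897^1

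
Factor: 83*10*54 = 2^2*3^3*5^1 * 83^1 = 44820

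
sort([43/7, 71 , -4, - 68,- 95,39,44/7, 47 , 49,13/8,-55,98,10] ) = [  -  95,  -  68, - 55,-4, 13/8,43/7, 44/7,10, 39,47, 49,71 , 98] 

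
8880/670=13 + 17/67 = 13.25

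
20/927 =20/927 = 0.02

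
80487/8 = 80487/8= 10060.88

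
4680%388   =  24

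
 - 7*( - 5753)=40271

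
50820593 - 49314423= 1506170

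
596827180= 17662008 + 579165172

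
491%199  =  93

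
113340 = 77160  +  36180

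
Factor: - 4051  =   - 4051^1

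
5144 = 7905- 2761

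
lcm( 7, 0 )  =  0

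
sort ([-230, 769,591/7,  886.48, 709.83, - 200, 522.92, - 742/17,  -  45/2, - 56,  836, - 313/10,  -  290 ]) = [ - 290 ,  -  230, - 200 , - 56, - 742/17, - 313/10,  -  45/2, 591/7,522.92, 709.83,  769,836,886.48]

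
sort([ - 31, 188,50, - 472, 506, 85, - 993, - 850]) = [ - 993, - 850,  -  472, - 31, 50, 85, 188, 506] 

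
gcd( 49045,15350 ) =5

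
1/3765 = 1/3765= 0.00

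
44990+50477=95467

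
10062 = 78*129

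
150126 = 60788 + 89338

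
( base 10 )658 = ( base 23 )15e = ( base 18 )20a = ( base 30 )LS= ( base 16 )292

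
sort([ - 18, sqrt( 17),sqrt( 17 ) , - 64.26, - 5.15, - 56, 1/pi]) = [ - 64.26, - 56,-18, - 5.15, 1/pi, sqrt( 17),sqrt( 17 )] 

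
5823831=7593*767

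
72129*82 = 5914578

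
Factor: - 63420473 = - 1249^1*50777^1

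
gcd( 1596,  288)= 12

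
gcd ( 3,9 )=3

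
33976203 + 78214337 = 112190540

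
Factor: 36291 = 3^1*12097^1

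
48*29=1392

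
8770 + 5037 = 13807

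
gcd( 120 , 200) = 40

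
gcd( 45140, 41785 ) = 305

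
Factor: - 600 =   -  2^3*3^1*5^2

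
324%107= 3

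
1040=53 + 987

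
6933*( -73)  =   - 506109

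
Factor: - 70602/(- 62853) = 2^1*41^1*73^ ( - 1) =82/73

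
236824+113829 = 350653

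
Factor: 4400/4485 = 880/897 = 2^4*3^(  -  1 )*5^1 * 11^1*13^( - 1 )*23^( - 1)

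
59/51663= 59/51663 = 0.00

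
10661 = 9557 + 1104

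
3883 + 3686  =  7569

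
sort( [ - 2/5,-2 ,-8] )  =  [- 8,-2,-2/5 ]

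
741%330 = 81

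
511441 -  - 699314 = 1210755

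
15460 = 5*3092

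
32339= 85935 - 53596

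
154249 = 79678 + 74571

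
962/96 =10+1/48 = 10.02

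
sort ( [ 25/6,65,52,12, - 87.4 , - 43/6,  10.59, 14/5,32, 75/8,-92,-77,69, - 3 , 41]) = [ - 92,  -  87.4, - 77,-43/6,  -  3,  14/5, 25/6,75/8,10.59, 12,  32 , 41,52,65,69 ]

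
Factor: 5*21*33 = 3465 = 3^2*5^1*7^1*11^1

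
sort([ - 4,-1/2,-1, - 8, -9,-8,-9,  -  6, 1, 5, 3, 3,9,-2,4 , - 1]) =[ - 9,-9,  -  8 ,-8,  -  6, - 4,-2, - 1, - 1,-1/2, 1,3, 3, 4, 5, 9]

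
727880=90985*8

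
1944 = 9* 216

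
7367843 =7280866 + 86977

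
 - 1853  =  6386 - 8239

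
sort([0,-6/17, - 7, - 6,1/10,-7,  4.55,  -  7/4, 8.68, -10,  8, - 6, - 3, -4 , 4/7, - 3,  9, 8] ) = [- 10,  -  7, - 7, - 6,-6,-4,-3,-3, - 7/4, - 6/17,  0, 1/10,4/7, 4.55,8,8, 8.68,  9 ] 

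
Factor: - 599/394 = -2^( - 1)* 197^( - 1)*599^1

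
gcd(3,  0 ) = 3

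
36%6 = 0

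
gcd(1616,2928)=16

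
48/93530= 24/46765 = 0.00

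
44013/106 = 415  +  23/106 = 415.22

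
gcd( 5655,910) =65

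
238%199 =39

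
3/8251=3/8251 = 0.00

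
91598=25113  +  66485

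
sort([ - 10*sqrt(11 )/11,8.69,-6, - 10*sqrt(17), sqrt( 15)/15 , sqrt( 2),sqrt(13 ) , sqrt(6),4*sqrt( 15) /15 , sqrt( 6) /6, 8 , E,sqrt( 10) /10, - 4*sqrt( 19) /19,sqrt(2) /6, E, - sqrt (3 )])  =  [ - 10*sqrt( 17), -6 , - 10*sqrt(11)/11, - sqrt( 3), - 4*sqrt( 19) /19,  sqrt( 2) /6, sqrt(15)/15,sqrt( 10)/10, sqrt(6 ) /6 , 4*sqrt (15 )/15,sqrt( 2), sqrt( 6),E,E, sqrt( 13), 8,  8.69]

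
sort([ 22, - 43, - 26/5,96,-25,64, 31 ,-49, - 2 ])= [ - 49, - 43,- 25, - 26/5, - 2,22, 31,64 , 96 ] 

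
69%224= 69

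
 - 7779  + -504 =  - 8283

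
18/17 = 18/17 = 1.06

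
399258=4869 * 82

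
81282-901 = 80381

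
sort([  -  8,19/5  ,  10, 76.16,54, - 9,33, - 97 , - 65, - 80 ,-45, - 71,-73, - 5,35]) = [  -  97, -80,-73 , - 71,-65, - 45,-9, - 8, - 5,19/5, 10,33,35, 54, 76.16]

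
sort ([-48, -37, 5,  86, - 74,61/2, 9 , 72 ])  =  [-74, - 48, - 37, 5, 9, 61/2, 72,86]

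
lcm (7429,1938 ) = 44574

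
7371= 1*7371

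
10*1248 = 12480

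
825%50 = 25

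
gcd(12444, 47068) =4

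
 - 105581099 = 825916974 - 931498073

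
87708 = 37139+50569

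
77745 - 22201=55544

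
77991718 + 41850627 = 119842345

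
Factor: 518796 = 2^2*3^2*14411^1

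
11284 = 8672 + 2612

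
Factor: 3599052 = 2^2  *  3^1*107^1*2803^1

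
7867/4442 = 7867/4442=1.77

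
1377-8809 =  - 7432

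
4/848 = 1/212 = 0.00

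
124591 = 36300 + 88291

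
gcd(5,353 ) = 1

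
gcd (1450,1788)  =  2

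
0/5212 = 0=   0.00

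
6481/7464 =6481/7464 = 0.87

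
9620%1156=372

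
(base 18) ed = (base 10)265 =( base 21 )cd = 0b100001001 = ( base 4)10021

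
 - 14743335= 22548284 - 37291619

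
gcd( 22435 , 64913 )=1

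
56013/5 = 56013/5 = 11202.60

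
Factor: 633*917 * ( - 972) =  - 2^2* 3^6* 7^1*131^1*211^1  =  - 564208092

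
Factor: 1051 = 1051^1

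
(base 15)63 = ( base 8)135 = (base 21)49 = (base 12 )79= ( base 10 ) 93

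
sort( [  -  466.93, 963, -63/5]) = [-466.93, - 63/5,  963]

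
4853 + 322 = 5175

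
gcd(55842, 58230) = 6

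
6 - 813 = -807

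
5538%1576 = 810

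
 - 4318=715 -5033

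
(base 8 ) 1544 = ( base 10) 868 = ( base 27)154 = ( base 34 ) PI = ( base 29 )10R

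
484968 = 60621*8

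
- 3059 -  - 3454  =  395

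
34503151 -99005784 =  - 64502633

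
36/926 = 18/463=0.04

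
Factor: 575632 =2^4 * 35977^1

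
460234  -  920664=-460430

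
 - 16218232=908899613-925117845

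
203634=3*67878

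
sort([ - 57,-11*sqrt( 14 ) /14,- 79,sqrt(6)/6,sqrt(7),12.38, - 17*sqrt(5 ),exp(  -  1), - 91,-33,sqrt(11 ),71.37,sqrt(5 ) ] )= [ - 91, - 79, -57 , - 17*sqrt(5), - 33, - 11*sqrt(14 ) /14,  exp( - 1), sqrt(6) /6,sqrt(5),sqrt (7),sqrt( 11 ), 12.38,71.37 ] 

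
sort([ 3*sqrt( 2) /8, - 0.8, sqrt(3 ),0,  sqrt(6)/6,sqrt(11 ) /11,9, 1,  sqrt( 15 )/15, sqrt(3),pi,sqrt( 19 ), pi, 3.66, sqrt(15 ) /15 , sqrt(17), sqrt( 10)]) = [ - 0.8, 0, sqrt( 15)/15,sqrt( 15) /15, sqrt(11)/11,sqrt( 6 ) /6,3*sqrt( 2 ) /8, 1 , sqrt(3),sqrt(3), pi, pi, sqrt(10), 3.66,  sqrt ( 17 ),sqrt( 19),9 ]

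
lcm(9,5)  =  45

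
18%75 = 18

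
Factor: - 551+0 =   -  551 = - 19^1 * 29^1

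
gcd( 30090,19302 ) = 6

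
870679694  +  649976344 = 1520656038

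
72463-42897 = 29566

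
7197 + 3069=10266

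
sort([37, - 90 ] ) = [ - 90,37 ]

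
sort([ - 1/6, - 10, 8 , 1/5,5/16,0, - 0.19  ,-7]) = [-10,-7,-0.19, - 1/6, 0,1/5,5/16,8 ] 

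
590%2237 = 590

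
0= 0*9711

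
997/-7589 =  - 1 + 6592/7589 = -0.13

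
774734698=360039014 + 414695684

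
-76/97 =-76/97  =  -  0.78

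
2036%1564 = 472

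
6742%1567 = 474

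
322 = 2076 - 1754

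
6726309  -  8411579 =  - 1685270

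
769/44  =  17 + 21/44 = 17.48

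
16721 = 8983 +7738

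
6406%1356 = 982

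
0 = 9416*0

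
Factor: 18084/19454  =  2^1*3^1*11^1*71^ (-1) = 66/71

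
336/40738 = 168/20369 = 0.01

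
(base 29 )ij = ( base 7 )1402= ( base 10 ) 541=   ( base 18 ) 1c1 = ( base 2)1000011101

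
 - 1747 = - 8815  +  7068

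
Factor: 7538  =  2^1*3769^1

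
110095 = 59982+50113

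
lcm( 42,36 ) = 252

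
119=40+79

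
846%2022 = 846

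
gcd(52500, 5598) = 6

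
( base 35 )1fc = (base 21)3kj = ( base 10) 1762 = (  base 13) a57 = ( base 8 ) 3342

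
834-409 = 425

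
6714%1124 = 1094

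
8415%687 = 171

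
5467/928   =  5  +  827/928 = 5.89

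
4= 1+3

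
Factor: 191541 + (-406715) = - 2^1* 271^1*397^1 = - 215174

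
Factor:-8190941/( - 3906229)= 11^1*19^( - 1 )*43^1*83^( - 1 )*2477^(- 1 )*17317^1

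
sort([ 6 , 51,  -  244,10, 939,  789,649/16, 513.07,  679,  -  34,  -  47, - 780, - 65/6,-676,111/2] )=[-780,-676, - 244,-47,  -  34,  -  65/6,  6,10, 649/16, 51,111/2 , 513.07,679,789,939 ]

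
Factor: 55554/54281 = 2^1*3^1 * 17^( - 1)* 31^(-1 )*47^1*103^( - 1 )*197^1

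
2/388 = 1/194 = 0.01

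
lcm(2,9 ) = 18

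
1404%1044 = 360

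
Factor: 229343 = 229343^1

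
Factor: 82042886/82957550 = 1783541/1803425 = 5^ ( - 2)*13^ ( - 1)*31^( - 1) * 41^2*179^( - 1 )*1061^1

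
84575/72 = 1174 + 47/72 =1174.65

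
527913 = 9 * 58657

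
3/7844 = 3/7844 = 0.00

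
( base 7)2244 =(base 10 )816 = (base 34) o0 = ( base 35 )nb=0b1100110000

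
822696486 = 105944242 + 716752244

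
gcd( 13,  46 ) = 1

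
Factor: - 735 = -3^1 * 5^1 *7^2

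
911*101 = 92011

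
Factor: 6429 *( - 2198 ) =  - 14130942 = - 2^1*3^1*7^1*157^1*2143^1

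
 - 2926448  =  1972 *( - 1484)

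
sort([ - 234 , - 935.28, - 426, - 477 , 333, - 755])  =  [ - 935.28,  -  755, - 477, - 426,-234, 333 ]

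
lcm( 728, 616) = 8008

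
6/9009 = 2/3003 = 0.00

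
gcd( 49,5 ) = 1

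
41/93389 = 41/93389= 0.00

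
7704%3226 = 1252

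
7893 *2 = 15786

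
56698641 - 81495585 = -24796944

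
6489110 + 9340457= 15829567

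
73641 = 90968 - 17327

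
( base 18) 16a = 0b110111010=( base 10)442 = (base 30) em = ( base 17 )190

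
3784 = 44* 86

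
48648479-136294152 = -87645673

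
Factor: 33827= 33827^1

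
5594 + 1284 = 6878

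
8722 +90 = 8812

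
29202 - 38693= - 9491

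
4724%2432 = 2292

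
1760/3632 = 110/227 = 0.48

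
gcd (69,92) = 23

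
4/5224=1/1306 = 0.00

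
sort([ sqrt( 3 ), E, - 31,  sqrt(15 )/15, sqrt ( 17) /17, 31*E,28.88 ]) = [ - 31, sqrt(  17 )/17 , sqrt(15)/15,sqrt(3 ),  E, 28.88, 31*E]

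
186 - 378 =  - 192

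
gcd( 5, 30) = 5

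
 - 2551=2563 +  - 5114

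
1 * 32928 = 32928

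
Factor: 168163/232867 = 499^1*691^ (- 1 )= 499/691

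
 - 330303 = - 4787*69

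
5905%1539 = 1288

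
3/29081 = 3/29081 = 0.00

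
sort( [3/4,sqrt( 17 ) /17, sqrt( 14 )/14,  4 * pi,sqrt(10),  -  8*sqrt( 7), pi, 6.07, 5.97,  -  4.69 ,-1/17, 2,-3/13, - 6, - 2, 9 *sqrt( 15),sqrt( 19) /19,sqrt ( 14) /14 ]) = [-8 *sqrt( 7), -6, - 4.69, - 2, - 3/13,  -  1/17, sqrt( 19 ) /19, sqrt( 17 ) /17,  sqrt ( 14 ) /14,sqrt( 14 ) /14 , 3/4, 2,pi,sqrt(10),5.97,6.07, 4* pi, 9*sqrt( 15)]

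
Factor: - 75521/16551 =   -  3^( - 3)*613^( -1)*75521^1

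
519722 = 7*74246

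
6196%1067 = 861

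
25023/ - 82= - 306 + 69/82  =  - 305.16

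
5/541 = 5/541 = 0.01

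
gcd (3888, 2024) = 8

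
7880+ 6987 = 14867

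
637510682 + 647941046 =1285451728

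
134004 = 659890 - 525886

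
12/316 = 3/79 = 0.04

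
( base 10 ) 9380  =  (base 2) 10010010100100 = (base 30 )ACK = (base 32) 954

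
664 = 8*83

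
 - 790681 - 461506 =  - 1252187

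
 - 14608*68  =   - 993344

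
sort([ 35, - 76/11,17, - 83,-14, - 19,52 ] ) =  [ - 83, - 19, - 14,  -  76/11,17,  35,52] 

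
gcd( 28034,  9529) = 1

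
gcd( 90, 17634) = 6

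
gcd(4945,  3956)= 989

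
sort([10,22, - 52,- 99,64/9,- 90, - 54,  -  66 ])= [-99,- 90 , - 66 , - 54,-52, 64/9,10, 22 ]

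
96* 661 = 63456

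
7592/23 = 330 + 2/23  =  330.09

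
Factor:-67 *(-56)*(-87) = - 326424 = - 2^3*3^1 *7^1* 29^1*67^1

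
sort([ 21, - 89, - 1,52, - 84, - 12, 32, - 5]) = [ - 89,  -  84, - 12, - 5,-1 , 21  ,  32,52 ]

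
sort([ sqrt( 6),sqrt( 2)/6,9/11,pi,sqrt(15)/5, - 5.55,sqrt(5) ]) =[- 5.55,sqrt( 2)/6,sqrt ( 15)/5,  9/11,sqrt(5),sqrt(6 ),pi ]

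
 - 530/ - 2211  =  530/2211 =0.24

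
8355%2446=1017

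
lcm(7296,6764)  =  649344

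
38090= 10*3809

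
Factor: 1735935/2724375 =5^( - 3 )*19^1*1453^( - 1)*6091^1 =115729/181625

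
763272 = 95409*8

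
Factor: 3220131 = 3^1*29^1*37013^1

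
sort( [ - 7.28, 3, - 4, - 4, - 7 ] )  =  [ - 7.28, - 7, - 4, - 4, 3]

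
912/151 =912/151 = 6.04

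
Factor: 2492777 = 7^2 * 50873^1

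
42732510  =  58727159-15994649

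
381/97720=381/97720  =  0.00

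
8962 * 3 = 26886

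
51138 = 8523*6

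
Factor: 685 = 5^1*137^1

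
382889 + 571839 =954728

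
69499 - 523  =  68976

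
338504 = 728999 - 390495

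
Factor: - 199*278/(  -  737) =2^1*11^(  -  1)*67^( - 1 )*139^1*199^1 = 55322/737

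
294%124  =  46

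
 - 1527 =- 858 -669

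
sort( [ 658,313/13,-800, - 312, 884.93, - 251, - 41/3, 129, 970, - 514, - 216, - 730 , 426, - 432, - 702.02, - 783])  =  [ - 800, - 783, - 730, - 702.02, - 514, - 432, - 312, - 251, - 216, - 41/3,  313/13,129,426, 658,884.93,970]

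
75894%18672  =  1206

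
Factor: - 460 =-2^2*5^1*23^1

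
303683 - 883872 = - 580189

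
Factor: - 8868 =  - 2^2*3^1*739^1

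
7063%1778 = 1729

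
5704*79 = 450616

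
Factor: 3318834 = 2^1*3^1 * 553139^1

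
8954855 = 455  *19681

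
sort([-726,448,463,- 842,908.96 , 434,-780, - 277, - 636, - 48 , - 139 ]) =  [ - 842, - 780, - 726, - 636, - 277,-139,-48,434,448,463,908.96 ]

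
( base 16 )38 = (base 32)1O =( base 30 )1Q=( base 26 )24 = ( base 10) 56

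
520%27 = 7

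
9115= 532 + 8583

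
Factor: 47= 47^1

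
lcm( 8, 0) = 0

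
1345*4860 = 6536700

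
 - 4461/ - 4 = 1115+1/4 = 1115.25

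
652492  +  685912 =1338404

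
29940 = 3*9980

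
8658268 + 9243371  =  17901639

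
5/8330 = 1/1666  =  0.00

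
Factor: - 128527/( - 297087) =3^( - 1 ) * 47^( - 1)*61^1 = 61/141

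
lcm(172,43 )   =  172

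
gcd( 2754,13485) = 3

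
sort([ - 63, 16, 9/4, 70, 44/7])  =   [ - 63 , 9/4,44/7,16,70 ]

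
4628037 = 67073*69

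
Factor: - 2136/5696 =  - 2^ ( - 3 ) *3^1 = - 3/8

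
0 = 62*0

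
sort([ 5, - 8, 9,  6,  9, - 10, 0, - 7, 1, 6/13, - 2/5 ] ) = [ - 10,  -  8, - 7, - 2/5, 0,  6/13,1, 5, 6,9,9]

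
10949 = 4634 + 6315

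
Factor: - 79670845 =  - 5^1*15934169^1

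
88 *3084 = 271392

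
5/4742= 5/4742 = 0.00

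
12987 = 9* 1443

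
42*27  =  1134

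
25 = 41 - 16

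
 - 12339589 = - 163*75703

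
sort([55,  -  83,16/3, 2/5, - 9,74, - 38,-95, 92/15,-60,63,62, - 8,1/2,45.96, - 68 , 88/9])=[ - 95, - 83, - 68, - 60  , - 38,  -  9 , - 8,2/5, 1/2,16/3,92/15,88/9,45.96,55,  62, 63,  74]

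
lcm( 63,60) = 1260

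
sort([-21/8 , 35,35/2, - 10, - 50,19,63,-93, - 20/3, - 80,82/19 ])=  [-93 ,-80, - 50,- 10 ,-20/3,-21/8 , 82/19,35/2, 19, 35 , 63]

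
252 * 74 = 18648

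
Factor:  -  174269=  - 229^1 * 761^1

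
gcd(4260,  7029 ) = 213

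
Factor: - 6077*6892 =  - 2^2 * 59^1*103^1*1723^1 = - 41882684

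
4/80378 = 2/40189 = 0.00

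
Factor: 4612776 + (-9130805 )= -4518029=- 19^1*237791^1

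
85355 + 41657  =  127012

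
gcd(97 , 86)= 1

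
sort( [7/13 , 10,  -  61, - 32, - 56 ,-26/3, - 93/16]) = [ - 61, - 56,-32 , - 26/3, - 93/16,  7/13, 10] 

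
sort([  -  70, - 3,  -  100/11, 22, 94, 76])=[ - 70, - 100/11,  -  3,22, 76, 94 ]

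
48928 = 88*556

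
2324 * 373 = 866852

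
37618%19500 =18118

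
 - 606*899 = -544794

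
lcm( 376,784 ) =36848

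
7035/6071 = 1 + 964/6071=1.16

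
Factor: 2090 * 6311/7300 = 1318999/730 = 2^( - 1)*5^( - 1)*11^1 * 19^1*73^ ( - 1)*6311^1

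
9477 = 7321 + 2156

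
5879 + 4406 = 10285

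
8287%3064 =2159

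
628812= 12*52401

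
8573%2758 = 299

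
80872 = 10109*8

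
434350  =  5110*85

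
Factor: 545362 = 2^1 * 367^1*743^1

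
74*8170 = 604580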